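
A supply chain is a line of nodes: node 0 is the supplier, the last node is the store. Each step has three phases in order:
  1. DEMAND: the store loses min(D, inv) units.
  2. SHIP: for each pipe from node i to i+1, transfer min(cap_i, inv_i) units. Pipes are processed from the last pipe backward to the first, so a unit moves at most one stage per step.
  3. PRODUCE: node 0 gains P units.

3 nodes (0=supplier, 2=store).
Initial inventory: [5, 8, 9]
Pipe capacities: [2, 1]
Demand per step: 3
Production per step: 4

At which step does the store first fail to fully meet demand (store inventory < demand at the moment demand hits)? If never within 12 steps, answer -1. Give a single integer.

Step 1: demand=3,sold=3 ship[1->2]=1 ship[0->1]=2 prod=4 -> [7 9 7]
Step 2: demand=3,sold=3 ship[1->2]=1 ship[0->1]=2 prod=4 -> [9 10 5]
Step 3: demand=3,sold=3 ship[1->2]=1 ship[0->1]=2 prod=4 -> [11 11 3]
Step 4: demand=3,sold=3 ship[1->2]=1 ship[0->1]=2 prod=4 -> [13 12 1]
Step 5: demand=3,sold=1 ship[1->2]=1 ship[0->1]=2 prod=4 -> [15 13 1]
Step 6: demand=3,sold=1 ship[1->2]=1 ship[0->1]=2 prod=4 -> [17 14 1]
Step 7: demand=3,sold=1 ship[1->2]=1 ship[0->1]=2 prod=4 -> [19 15 1]
Step 8: demand=3,sold=1 ship[1->2]=1 ship[0->1]=2 prod=4 -> [21 16 1]
Step 9: demand=3,sold=1 ship[1->2]=1 ship[0->1]=2 prod=4 -> [23 17 1]
Step 10: demand=3,sold=1 ship[1->2]=1 ship[0->1]=2 prod=4 -> [25 18 1]
Step 11: demand=3,sold=1 ship[1->2]=1 ship[0->1]=2 prod=4 -> [27 19 1]
Step 12: demand=3,sold=1 ship[1->2]=1 ship[0->1]=2 prod=4 -> [29 20 1]
First stockout at step 5

5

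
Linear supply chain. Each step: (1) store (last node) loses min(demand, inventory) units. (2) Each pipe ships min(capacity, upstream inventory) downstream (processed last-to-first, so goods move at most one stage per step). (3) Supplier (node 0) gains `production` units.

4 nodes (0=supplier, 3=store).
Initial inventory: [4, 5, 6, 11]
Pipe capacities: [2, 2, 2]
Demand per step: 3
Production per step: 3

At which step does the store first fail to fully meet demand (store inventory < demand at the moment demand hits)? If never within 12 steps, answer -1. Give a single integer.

Step 1: demand=3,sold=3 ship[2->3]=2 ship[1->2]=2 ship[0->1]=2 prod=3 -> [5 5 6 10]
Step 2: demand=3,sold=3 ship[2->3]=2 ship[1->2]=2 ship[0->1]=2 prod=3 -> [6 5 6 9]
Step 3: demand=3,sold=3 ship[2->3]=2 ship[1->2]=2 ship[0->1]=2 prod=3 -> [7 5 6 8]
Step 4: demand=3,sold=3 ship[2->3]=2 ship[1->2]=2 ship[0->1]=2 prod=3 -> [8 5 6 7]
Step 5: demand=3,sold=3 ship[2->3]=2 ship[1->2]=2 ship[0->1]=2 prod=3 -> [9 5 6 6]
Step 6: demand=3,sold=3 ship[2->3]=2 ship[1->2]=2 ship[0->1]=2 prod=3 -> [10 5 6 5]
Step 7: demand=3,sold=3 ship[2->3]=2 ship[1->2]=2 ship[0->1]=2 prod=3 -> [11 5 6 4]
Step 8: demand=3,sold=3 ship[2->3]=2 ship[1->2]=2 ship[0->1]=2 prod=3 -> [12 5 6 3]
Step 9: demand=3,sold=3 ship[2->3]=2 ship[1->2]=2 ship[0->1]=2 prod=3 -> [13 5 6 2]
Step 10: demand=3,sold=2 ship[2->3]=2 ship[1->2]=2 ship[0->1]=2 prod=3 -> [14 5 6 2]
Step 11: demand=3,sold=2 ship[2->3]=2 ship[1->2]=2 ship[0->1]=2 prod=3 -> [15 5 6 2]
Step 12: demand=3,sold=2 ship[2->3]=2 ship[1->2]=2 ship[0->1]=2 prod=3 -> [16 5 6 2]
First stockout at step 10

10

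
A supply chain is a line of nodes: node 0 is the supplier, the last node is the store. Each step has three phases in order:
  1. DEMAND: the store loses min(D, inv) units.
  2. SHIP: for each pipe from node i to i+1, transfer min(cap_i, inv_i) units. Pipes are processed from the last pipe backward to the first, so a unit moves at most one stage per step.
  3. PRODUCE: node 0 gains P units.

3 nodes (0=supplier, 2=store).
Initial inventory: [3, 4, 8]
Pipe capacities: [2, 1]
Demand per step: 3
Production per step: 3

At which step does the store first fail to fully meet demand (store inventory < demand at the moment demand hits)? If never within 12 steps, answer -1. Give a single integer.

Step 1: demand=3,sold=3 ship[1->2]=1 ship[0->1]=2 prod=3 -> [4 5 6]
Step 2: demand=3,sold=3 ship[1->2]=1 ship[0->1]=2 prod=3 -> [5 6 4]
Step 3: demand=3,sold=3 ship[1->2]=1 ship[0->1]=2 prod=3 -> [6 7 2]
Step 4: demand=3,sold=2 ship[1->2]=1 ship[0->1]=2 prod=3 -> [7 8 1]
Step 5: demand=3,sold=1 ship[1->2]=1 ship[0->1]=2 prod=3 -> [8 9 1]
Step 6: demand=3,sold=1 ship[1->2]=1 ship[0->1]=2 prod=3 -> [9 10 1]
Step 7: demand=3,sold=1 ship[1->2]=1 ship[0->1]=2 prod=3 -> [10 11 1]
Step 8: demand=3,sold=1 ship[1->2]=1 ship[0->1]=2 prod=3 -> [11 12 1]
Step 9: demand=3,sold=1 ship[1->2]=1 ship[0->1]=2 prod=3 -> [12 13 1]
Step 10: demand=3,sold=1 ship[1->2]=1 ship[0->1]=2 prod=3 -> [13 14 1]
Step 11: demand=3,sold=1 ship[1->2]=1 ship[0->1]=2 prod=3 -> [14 15 1]
Step 12: demand=3,sold=1 ship[1->2]=1 ship[0->1]=2 prod=3 -> [15 16 1]
First stockout at step 4

4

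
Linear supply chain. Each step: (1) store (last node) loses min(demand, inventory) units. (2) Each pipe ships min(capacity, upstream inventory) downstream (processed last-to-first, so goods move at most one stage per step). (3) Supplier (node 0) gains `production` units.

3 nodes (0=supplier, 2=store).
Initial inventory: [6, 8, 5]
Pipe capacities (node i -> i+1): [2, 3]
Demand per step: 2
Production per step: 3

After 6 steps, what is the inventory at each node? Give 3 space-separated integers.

Step 1: demand=2,sold=2 ship[1->2]=3 ship[0->1]=2 prod=3 -> inv=[7 7 6]
Step 2: demand=2,sold=2 ship[1->2]=3 ship[0->1]=2 prod=3 -> inv=[8 6 7]
Step 3: demand=2,sold=2 ship[1->2]=3 ship[0->1]=2 prod=3 -> inv=[9 5 8]
Step 4: demand=2,sold=2 ship[1->2]=3 ship[0->1]=2 prod=3 -> inv=[10 4 9]
Step 5: demand=2,sold=2 ship[1->2]=3 ship[0->1]=2 prod=3 -> inv=[11 3 10]
Step 6: demand=2,sold=2 ship[1->2]=3 ship[0->1]=2 prod=3 -> inv=[12 2 11]

12 2 11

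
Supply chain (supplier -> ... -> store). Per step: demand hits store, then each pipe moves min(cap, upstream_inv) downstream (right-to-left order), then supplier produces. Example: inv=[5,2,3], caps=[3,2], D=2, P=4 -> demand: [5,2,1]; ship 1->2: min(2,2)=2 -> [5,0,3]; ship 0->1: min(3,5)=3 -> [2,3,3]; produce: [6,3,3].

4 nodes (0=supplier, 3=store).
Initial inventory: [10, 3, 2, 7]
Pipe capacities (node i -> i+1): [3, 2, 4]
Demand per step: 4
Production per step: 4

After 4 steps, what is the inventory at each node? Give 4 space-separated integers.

Step 1: demand=4,sold=4 ship[2->3]=2 ship[1->2]=2 ship[0->1]=3 prod=4 -> inv=[11 4 2 5]
Step 2: demand=4,sold=4 ship[2->3]=2 ship[1->2]=2 ship[0->1]=3 prod=4 -> inv=[12 5 2 3]
Step 3: demand=4,sold=3 ship[2->3]=2 ship[1->2]=2 ship[0->1]=3 prod=4 -> inv=[13 6 2 2]
Step 4: demand=4,sold=2 ship[2->3]=2 ship[1->2]=2 ship[0->1]=3 prod=4 -> inv=[14 7 2 2]

14 7 2 2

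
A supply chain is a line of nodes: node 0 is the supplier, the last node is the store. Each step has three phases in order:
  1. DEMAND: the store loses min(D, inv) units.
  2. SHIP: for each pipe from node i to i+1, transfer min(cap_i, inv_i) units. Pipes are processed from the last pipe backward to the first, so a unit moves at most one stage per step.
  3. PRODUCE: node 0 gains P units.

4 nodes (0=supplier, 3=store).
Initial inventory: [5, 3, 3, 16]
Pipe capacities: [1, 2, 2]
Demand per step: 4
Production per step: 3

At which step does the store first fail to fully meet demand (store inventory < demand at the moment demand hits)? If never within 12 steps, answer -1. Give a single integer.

Step 1: demand=4,sold=4 ship[2->3]=2 ship[1->2]=2 ship[0->1]=1 prod=3 -> [7 2 3 14]
Step 2: demand=4,sold=4 ship[2->3]=2 ship[1->2]=2 ship[0->1]=1 prod=3 -> [9 1 3 12]
Step 3: demand=4,sold=4 ship[2->3]=2 ship[1->2]=1 ship[0->1]=1 prod=3 -> [11 1 2 10]
Step 4: demand=4,sold=4 ship[2->3]=2 ship[1->2]=1 ship[0->1]=1 prod=3 -> [13 1 1 8]
Step 5: demand=4,sold=4 ship[2->3]=1 ship[1->2]=1 ship[0->1]=1 prod=3 -> [15 1 1 5]
Step 6: demand=4,sold=4 ship[2->3]=1 ship[1->2]=1 ship[0->1]=1 prod=3 -> [17 1 1 2]
Step 7: demand=4,sold=2 ship[2->3]=1 ship[1->2]=1 ship[0->1]=1 prod=3 -> [19 1 1 1]
Step 8: demand=4,sold=1 ship[2->3]=1 ship[1->2]=1 ship[0->1]=1 prod=3 -> [21 1 1 1]
Step 9: demand=4,sold=1 ship[2->3]=1 ship[1->2]=1 ship[0->1]=1 prod=3 -> [23 1 1 1]
Step 10: demand=4,sold=1 ship[2->3]=1 ship[1->2]=1 ship[0->1]=1 prod=3 -> [25 1 1 1]
Step 11: demand=4,sold=1 ship[2->3]=1 ship[1->2]=1 ship[0->1]=1 prod=3 -> [27 1 1 1]
Step 12: demand=4,sold=1 ship[2->3]=1 ship[1->2]=1 ship[0->1]=1 prod=3 -> [29 1 1 1]
First stockout at step 7

7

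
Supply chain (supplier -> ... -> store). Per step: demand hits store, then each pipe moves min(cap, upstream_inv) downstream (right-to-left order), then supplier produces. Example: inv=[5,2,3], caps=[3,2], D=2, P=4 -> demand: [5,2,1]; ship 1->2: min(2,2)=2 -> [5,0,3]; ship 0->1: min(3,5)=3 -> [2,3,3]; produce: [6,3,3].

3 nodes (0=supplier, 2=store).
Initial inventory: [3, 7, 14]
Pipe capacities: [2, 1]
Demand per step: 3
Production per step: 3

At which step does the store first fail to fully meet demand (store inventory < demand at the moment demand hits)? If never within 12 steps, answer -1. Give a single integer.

Step 1: demand=3,sold=3 ship[1->2]=1 ship[0->1]=2 prod=3 -> [4 8 12]
Step 2: demand=3,sold=3 ship[1->2]=1 ship[0->1]=2 prod=3 -> [5 9 10]
Step 3: demand=3,sold=3 ship[1->2]=1 ship[0->1]=2 prod=3 -> [6 10 8]
Step 4: demand=3,sold=3 ship[1->2]=1 ship[0->1]=2 prod=3 -> [7 11 6]
Step 5: demand=3,sold=3 ship[1->2]=1 ship[0->1]=2 prod=3 -> [8 12 4]
Step 6: demand=3,sold=3 ship[1->2]=1 ship[0->1]=2 prod=3 -> [9 13 2]
Step 7: demand=3,sold=2 ship[1->2]=1 ship[0->1]=2 prod=3 -> [10 14 1]
Step 8: demand=3,sold=1 ship[1->2]=1 ship[0->1]=2 prod=3 -> [11 15 1]
Step 9: demand=3,sold=1 ship[1->2]=1 ship[0->1]=2 prod=3 -> [12 16 1]
Step 10: demand=3,sold=1 ship[1->2]=1 ship[0->1]=2 prod=3 -> [13 17 1]
Step 11: demand=3,sold=1 ship[1->2]=1 ship[0->1]=2 prod=3 -> [14 18 1]
Step 12: demand=3,sold=1 ship[1->2]=1 ship[0->1]=2 prod=3 -> [15 19 1]
First stockout at step 7

7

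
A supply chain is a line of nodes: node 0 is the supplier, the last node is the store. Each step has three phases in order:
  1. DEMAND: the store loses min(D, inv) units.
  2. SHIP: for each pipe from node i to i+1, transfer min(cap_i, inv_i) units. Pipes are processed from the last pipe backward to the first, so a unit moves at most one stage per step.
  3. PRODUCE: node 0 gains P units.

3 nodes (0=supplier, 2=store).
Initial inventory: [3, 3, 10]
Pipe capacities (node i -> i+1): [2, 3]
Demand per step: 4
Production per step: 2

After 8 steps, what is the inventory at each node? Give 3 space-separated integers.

Step 1: demand=4,sold=4 ship[1->2]=3 ship[0->1]=2 prod=2 -> inv=[3 2 9]
Step 2: demand=4,sold=4 ship[1->2]=2 ship[0->1]=2 prod=2 -> inv=[3 2 7]
Step 3: demand=4,sold=4 ship[1->2]=2 ship[0->1]=2 prod=2 -> inv=[3 2 5]
Step 4: demand=4,sold=4 ship[1->2]=2 ship[0->1]=2 prod=2 -> inv=[3 2 3]
Step 5: demand=4,sold=3 ship[1->2]=2 ship[0->1]=2 prod=2 -> inv=[3 2 2]
Step 6: demand=4,sold=2 ship[1->2]=2 ship[0->1]=2 prod=2 -> inv=[3 2 2]
Step 7: demand=4,sold=2 ship[1->2]=2 ship[0->1]=2 prod=2 -> inv=[3 2 2]
Step 8: demand=4,sold=2 ship[1->2]=2 ship[0->1]=2 prod=2 -> inv=[3 2 2]

3 2 2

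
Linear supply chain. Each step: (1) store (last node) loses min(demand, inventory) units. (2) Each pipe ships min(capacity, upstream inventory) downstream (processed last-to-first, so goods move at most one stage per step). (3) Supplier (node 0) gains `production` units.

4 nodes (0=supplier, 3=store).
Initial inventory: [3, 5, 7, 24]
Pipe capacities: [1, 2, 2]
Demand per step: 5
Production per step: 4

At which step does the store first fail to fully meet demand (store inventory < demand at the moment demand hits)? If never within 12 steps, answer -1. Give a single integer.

Step 1: demand=5,sold=5 ship[2->3]=2 ship[1->2]=2 ship[0->1]=1 prod=4 -> [6 4 7 21]
Step 2: demand=5,sold=5 ship[2->3]=2 ship[1->2]=2 ship[0->1]=1 prod=4 -> [9 3 7 18]
Step 3: demand=5,sold=5 ship[2->3]=2 ship[1->2]=2 ship[0->1]=1 prod=4 -> [12 2 7 15]
Step 4: demand=5,sold=5 ship[2->3]=2 ship[1->2]=2 ship[0->1]=1 prod=4 -> [15 1 7 12]
Step 5: demand=5,sold=5 ship[2->3]=2 ship[1->2]=1 ship[0->1]=1 prod=4 -> [18 1 6 9]
Step 6: demand=5,sold=5 ship[2->3]=2 ship[1->2]=1 ship[0->1]=1 prod=4 -> [21 1 5 6]
Step 7: demand=5,sold=5 ship[2->3]=2 ship[1->2]=1 ship[0->1]=1 prod=4 -> [24 1 4 3]
Step 8: demand=5,sold=3 ship[2->3]=2 ship[1->2]=1 ship[0->1]=1 prod=4 -> [27 1 3 2]
Step 9: demand=5,sold=2 ship[2->3]=2 ship[1->2]=1 ship[0->1]=1 prod=4 -> [30 1 2 2]
Step 10: demand=5,sold=2 ship[2->3]=2 ship[1->2]=1 ship[0->1]=1 prod=4 -> [33 1 1 2]
Step 11: demand=5,sold=2 ship[2->3]=1 ship[1->2]=1 ship[0->1]=1 prod=4 -> [36 1 1 1]
Step 12: demand=5,sold=1 ship[2->3]=1 ship[1->2]=1 ship[0->1]=1 prod=4 -> [39 1 1 1]
First stockout at step 8

8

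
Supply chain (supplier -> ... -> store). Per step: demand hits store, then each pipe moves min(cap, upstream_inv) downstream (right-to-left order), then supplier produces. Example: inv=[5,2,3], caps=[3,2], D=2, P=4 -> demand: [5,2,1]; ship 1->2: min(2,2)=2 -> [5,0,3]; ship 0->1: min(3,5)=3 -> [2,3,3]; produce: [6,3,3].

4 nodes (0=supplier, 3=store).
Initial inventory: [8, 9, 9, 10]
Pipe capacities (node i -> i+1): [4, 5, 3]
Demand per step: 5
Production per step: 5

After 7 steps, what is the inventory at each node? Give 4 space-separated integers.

Step 1: demand=5,sold=5 ship[2->3]=3 ship[1->2]=5 ship[0->1]=4 prod=5 -> inv=[9 8 11 8]
Step 2: demand=5,sold=5 ship[2->3]=3 ship[1->2]=5 ship[0->1]=4 prod=5 -> inv=[10 7 13 6]
Step 3: demand=5,sold=5 ship[2->3]=3 ship[1->2]=5 ship[0->1]=4 prod=5 -> inv=[11 6 15 4]
Step 4: demand=5,sold=4 ship[2->3]=3 ship[1->2]=5 ship[0->1]=4 prod=5 -> inv=[12 5 17 3]
Step 5: demand=5,sold=3 ship[2->3]=3 ship[1->2]=5 ship[0->1]=4 prod=5 -> inv=[13 4 19 3]
Step 6: demand=5,sold=3 ship[2->3]=3 ship[1->2]=4 ship[0->1]=4 prod=5 -> inv=[14 4 20 3]
Step 7: demand=5,sold=3 ship[2->3]=3 ship[1->2]=4 ship[0->1]=4 prod=5 -> inv=[15 4 21 3]

15 4 21 3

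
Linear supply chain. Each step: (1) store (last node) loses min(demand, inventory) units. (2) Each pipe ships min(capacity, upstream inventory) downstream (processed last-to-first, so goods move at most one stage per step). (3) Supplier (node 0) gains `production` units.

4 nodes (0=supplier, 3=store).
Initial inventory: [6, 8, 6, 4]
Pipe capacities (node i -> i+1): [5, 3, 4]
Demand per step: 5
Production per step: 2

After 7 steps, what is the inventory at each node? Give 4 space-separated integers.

Step 1: demand=5,sold=4 ship[2->3]=4 ship[1->2]=3 ship[0->1]=5 prod=2 -> inv=[3 10 5 4]
Step 2: demand=5,sold=4 ship[2->3]=4 ship[1->2]=3 ship[0->1]=3 prod=2 -> inv=[2 10 4 4]
Step 3: demand=5,sold=4 ship[2->3]=4 ship[1->2]=3 ship[0->1]=2 prod=2 -> inv=[2 9 3 4]
Step 4: demand=5,sold=4 ship[2->3]=3 ship[1->2]=3 ship[0->1]=2 prod=2 -> inv=[2 8 3 3]
Step 5: demand=5,sold=3 ship[2->3]=3 ship[1->2]=3 ship[0->1]=2 prod=2 -> inv=[2 7 3 3]
Step 6: demand=5,sold=3 ship[2->3]=3 ship[1->2]=3 ship[0->1]=2 prod=2 -> inv=[2 6 3 3]
Step 7: demand=5,sold=3 ship[2->3]=3 ship[1->2]=3 ship[0->1]=2 prod=2 -> inv=[2 5 3 3]

2 5 3 3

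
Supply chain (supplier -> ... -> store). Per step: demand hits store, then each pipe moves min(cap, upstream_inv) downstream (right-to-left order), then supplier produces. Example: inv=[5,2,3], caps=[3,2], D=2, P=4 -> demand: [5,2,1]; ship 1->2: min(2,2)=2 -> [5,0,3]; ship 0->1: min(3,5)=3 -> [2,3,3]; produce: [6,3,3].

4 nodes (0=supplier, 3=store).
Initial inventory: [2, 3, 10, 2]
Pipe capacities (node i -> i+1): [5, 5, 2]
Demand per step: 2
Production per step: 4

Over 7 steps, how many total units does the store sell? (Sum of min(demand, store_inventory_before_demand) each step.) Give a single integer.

Answer: 14

Derivation:
Step 1: sold=2 (running total=2) -> [4 2 11 2]
Step 2: sold=2 (running total=4) -> [4 4 11 2]
Step 3: sold=2 (running total=6) -> [4 4 13 2]
Step 4: sold=2 (running total=8) -> [4 4 15 2]
Step 5: sold=2 (running total=10) -> [4 4 17 2]
Step 6: sold=2 (running total=12) -> [4 4 19 2]
Step 7: sold=2 (running total=14) -> [4 4 21 2]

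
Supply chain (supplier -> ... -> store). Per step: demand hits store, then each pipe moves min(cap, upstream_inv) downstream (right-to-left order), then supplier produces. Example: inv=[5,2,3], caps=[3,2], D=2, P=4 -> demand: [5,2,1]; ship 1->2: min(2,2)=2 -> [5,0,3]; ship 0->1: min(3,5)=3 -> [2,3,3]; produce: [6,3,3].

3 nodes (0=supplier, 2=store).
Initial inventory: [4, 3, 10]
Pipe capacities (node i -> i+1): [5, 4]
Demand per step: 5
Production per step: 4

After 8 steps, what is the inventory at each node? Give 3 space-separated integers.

Step 1: demand=5,sold=5 ship[1->2]=3 ship[0->1]=4 prod=4 -> inv=[4 4 8]
Step 2: demand=5,sold=5 ship[1->2]=4 ship[0->1]=4 prod=4 -> inv=[4 4 7]
Step 3: demand=5,sold=5 ship[1->2]=4 ship[0->1]=4 prod=4 -> inv=[4 4 6]
Step 4: demand=5,sold=5 ship[1->2]=4 ship[0->1]=4 prod=4 -> inv=[4 4 5]
Step 5: demand=5,sold=5 ship[1->2]=4 ship[0->1]=4 prod=4 -> inv=[4 4 4]
Step 6: demand=5,sold=4 ship[1->2]=4 ship[0->1]=4 prod=4 -> inv=[4 4 4]
Step 7: demand=5,sold=4 ship[1->2]=4 ship[0->1]=4 prod=4 -> inv=[4 4 4]
Step 8: demand=5,sold=4 ship[1->2]=4 ship[0->1]=4 prod=4 -> inv=[4 4 4]

4 4 4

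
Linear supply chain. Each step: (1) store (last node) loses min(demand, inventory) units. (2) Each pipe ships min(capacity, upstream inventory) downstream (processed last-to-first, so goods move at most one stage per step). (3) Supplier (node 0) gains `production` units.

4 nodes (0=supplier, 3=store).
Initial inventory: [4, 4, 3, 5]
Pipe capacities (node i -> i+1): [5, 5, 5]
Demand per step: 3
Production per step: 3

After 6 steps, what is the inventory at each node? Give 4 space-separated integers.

Step 1: demand=3,sold=3 ship[2->3]=3 ship[1->2]=4 ship[0->1]=4 prod=3 -> inv=[3 4 4 5]
Step 2: demand=3,sold=3 ship[2->3]=4 ship[1->2]=4 ship[0->1]=3 prod=3 -> inv=[3 3 4 6]
Step 3: demand=3,sold=3 ship[2->3]=4 ship[1->2]=3 ship[0->1]=3 prod=3 -> inv=[3 3 3 7]
Step 4: demand=3,sold=3 ship[2->3]=3 ship[1->2]=3 ship[0->1]=3 prod=3 -> inv=[3 3 3 7]
Step 5: demand=3,sold=3 ship[2->3]=3 ship[1->2]=3 ship[0->1]=3 prod=3 -> inv=[3 3 3 7]
Step 6: demand=3,sold=3 ship[2->3]=3 ship[1->2]=3 ship[0->1]=3 prod=3 -> inv=[3 3 3 7]

3 3 3 7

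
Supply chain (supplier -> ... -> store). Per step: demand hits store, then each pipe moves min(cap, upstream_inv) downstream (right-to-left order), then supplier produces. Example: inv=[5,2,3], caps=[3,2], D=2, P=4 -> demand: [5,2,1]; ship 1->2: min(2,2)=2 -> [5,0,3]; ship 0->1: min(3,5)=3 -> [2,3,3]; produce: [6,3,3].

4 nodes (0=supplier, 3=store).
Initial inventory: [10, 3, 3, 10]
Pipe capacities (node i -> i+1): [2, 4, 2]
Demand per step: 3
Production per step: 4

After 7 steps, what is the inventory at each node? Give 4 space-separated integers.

Step 1: demand=3,sold=3 ship[2->3]=2 ship[1->2]=3 ship[0->1]=2 prod=4 -> inv=[12 2 4 9]
Step 2: demand=3,sold=3 ship[2->3]=2 ship[1->2]=2 ship[0->1]=2 prod=4 -> inv=[14 2 4 8]
Step 3: demand=3,sold=3 ship[2->3]=2 ship[1->2]=2 ship[0->1]=2 prod=4 -> inv=[16 2 4 7]
Step 4: demand=3,sold=3 ship[2->3]=2 ship[1->2]=2 ship[0->1]=2 prod=4 -> inv=[18 2 4 6]
Step 5: demand=3,sold=3 ship[2->3]=2 ship[1->2]=2 ship[0->1]=2 prod=4 -> inv=[20 2 4 5]
Step 6: demand=3,sold=3 ship[2->3]=2 ship[1->2]=2 ship[0->1]=2 prod=4 -> inv=[22 2 4 4]
Step 7: demand=3,sold=3 ship[2->3]=2 ship[1->2]=2 ship[0->1]=2 prod=4 -> inv=[24 2 4 3]

24 2 4 3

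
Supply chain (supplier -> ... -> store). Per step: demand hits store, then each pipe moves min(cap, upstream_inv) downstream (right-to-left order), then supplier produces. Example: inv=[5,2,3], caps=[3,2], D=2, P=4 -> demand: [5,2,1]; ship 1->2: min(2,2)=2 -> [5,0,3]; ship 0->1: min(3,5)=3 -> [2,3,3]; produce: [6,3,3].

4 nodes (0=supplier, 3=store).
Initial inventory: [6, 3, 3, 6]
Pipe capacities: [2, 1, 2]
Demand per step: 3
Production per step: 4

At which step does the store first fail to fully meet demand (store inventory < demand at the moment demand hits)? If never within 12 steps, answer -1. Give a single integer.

Step 1: demand=3,sold=3 ship[2->3]=2 ship[1->2]=1 ship[0->1]=2 prod=4 -> [8 4 2 5]
Step 2: demand=3,sold=3 ship[2->3]=2 ship[1->2]=1 ship[0->1]=2 prod=4 -> [10 5 1 4]
Step 3: demand=3,sold=3 ship[2->3]=1 ship[1->2]=1 ship[0->1]=2 prod=4 -> [12 6 1 2]
Step 4: demand=3,sold=2 ship[2->3]=1 ship[1->2]=1 ship[0->1]=2 prod=4 -> [14 7 1 1]
Step 5: demand=3,sold=1 ship[2->3]=1 ship[1->2]=1 ship[0->1]=2 prod=4 -> [16 8 1 1]
Step 6: demand=3,sold=1 ship[2->3]=1 ship[1->2]=1 ship[0->1]=2 prod=4 -> [18 9 1 1]
Step 7: demand=3,sold=1 ship[2->3]=1 ship[1->2]=1 ship[0->1]=2 prod=4 -> [20 10 1 1]
Step 8: demand=3,sold=1 ship[2->3]=1 ship[1->2]=1 ship[0->1]=2 prod=4 -> [22 11 1 1]
Step 9: demand=3,sold=1 ship[2->3]=1 ship[1->2]=1 ship[0->1]=2 prod=4 -> [24 12 1 1]
Step 10: demand=3,sold=1 ship[2->3]=1 ship[1->2]=1 ship[0->1]=2 prod=4 -> [26 13 1 1]
Step 11: demand=3,sold=1 ship[2->3]=1 ship[1->2]=1 ship[0->1]=2 prod=4 -> [28 14 1 1]
Step 12: demand=3,sold=1 ship[2->3]=1 ship[1->2]=1 ship[0->1]=2 prod=4 -> [30 15 1 1]
First stockout at step 4

4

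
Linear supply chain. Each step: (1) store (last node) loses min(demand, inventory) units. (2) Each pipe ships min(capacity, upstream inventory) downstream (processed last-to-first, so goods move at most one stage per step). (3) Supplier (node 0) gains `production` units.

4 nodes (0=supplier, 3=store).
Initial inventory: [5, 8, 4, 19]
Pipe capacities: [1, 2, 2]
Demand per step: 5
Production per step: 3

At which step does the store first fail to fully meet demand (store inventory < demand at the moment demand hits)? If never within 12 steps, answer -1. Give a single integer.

Step 1: demand=5,sold=5 ship[2->3]=2 ship[1->2]=2 ship[0->1]=1 prod=3 -> [7 7 4 16]
Step 2: demand=5,sold=5 ship[2->3]=2 ship[1->2]=2 ship[0->1]=1 prod=3 -> [9 6 4 13]
Step 3: demand=5,sold=5 ship[2->3]=2 ship[1->2]=2 ship[0->1]=1 prod=3 -> [11 5 4 10]
Step 4: demand=5,sold=5 ship[2->3]=2 ship[1->2]=2 ship[0->1]=1 prod=3 -> [13 4 4 7]
Step 5: demand=5,sold=5 ship[2->3]=2 ship[1->2]=2 ship[0->1]=1 prod=3 -> [15 3 4 4]
Step 6: demand=5,sold=4 ship[2->3]=2 ship[1->2]=2 ship[0->1]=1 prod=3 -> [17 2 4 2]
Step 7: demand=5,sold=2 ship[2->3]=2 ship[1->2]=2 ship[0->1]=1 prod=3 -> [19 1 4 2]
Step 8: demand=5,sold=2 ship[2->3]=2 ship[1->2]=1 ship[0->1]=1 prod=3 -> [21 1 3 2]
Step 9: demand=5,sold=2 ship[2->3]=2 ship[1->2]=1 ship[0->1]=1 prod=3 -> [23 1 2 2]
Step 10: demand=5,sold=2 ship[2->3]=2 ship[1->2]=1 ship[0->1]=1 prod=3 -> [25 1 1 2]
Step 11: demand=5,sold=2 ship[2->3]=1 ship[1->2]=1 ship[0->1]=1 prod=3 -> [27 1 1 1]
Step 12: demand=5,sold=1 ship[2->3]=1 ship[1->2]=1 ship[0->1]=1 prod=3 -> [29 1 1 1]
First stockout at step 6

6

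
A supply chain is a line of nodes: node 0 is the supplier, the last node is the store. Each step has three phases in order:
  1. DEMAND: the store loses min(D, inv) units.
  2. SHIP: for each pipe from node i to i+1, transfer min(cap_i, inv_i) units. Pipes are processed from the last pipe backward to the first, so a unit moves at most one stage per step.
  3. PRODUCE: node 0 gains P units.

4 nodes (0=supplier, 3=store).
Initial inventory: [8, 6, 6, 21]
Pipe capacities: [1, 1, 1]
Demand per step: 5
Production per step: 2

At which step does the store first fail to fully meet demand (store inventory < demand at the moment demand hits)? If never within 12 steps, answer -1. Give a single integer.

Step 1: demand=5,sold=5 ship[2->3]=1 ship[1->2]=1 ship[0->1]=1 prod=2 -> [9 6 6 17]
Step 2: demand=5,sold=5 ship[2->3]=1 ship[1->2]=1 ship[0->1]=1 prod=2 -> [10 6 6 13]
Step 3: demand=5,sold=5 ship[2->3]=1 ship[1->2]=1 ship[0->1]=1 prod=2 -> [11 6 6 9]
Step 4: demand=5,sold=5 ship[2->3]=1 ship[1->2]=1 ship[0->1]=1 prod=2 -> [12 6 6 5]
Step 5: demand=5,sold=5 ship[2->3]=1 ship[1->2]=1 ship[0->1]=1 prod=2 -> [13 6 6 1]
Step 6: demand=5,sold=1 ship[2->3]=1 ship[1->2]=1 ship[0->1]=1 prod=2 -> [14 6 6 1]
Step 7: demand=5,sold=1 ship[2->3]=1 ship[1->2]=1 ship[0->1]=1 prod=2 -> [15 6 6 1]
Step 8: demand=5,sold=1 ship[2->3]=1 ship[1->2]=1 ship[0->1]=1 prod=2 -> [16 6 6 1]
Step 9: demand=5,sold=1 ship[2->3]=1 ship[1->2]=1 ship[0->1]=1 prod=2 -> [17 6 6 1]
Step 10: demand=5,sold=1 ship[2->3]=1 ship[1->2]=1 ship[0->1]=1 prod=2 -> [18 6 6 1]
Step 11: demand=5,sold=1 ship[2->3]=1 ship[1->2]=1 ship[0->1]=1 prod=2 -> [19 6 6 1]
Step 12: demand=5,sold=1 ship[2->3]=1 ship[1->2]=1 ship[0->1]=1 prod=2 -> [20 6 6 1]
First stockout at step 6

6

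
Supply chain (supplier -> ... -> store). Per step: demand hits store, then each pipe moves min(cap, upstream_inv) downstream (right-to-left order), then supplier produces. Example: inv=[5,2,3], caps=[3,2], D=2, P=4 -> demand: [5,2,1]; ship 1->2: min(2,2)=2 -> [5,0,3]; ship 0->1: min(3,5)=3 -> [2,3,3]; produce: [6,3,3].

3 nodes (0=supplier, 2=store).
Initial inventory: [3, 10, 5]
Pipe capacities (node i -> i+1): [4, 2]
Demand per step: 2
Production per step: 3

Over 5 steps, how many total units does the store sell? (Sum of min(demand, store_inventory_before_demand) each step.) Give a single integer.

Answer: 10

Derivation:
Step 1: sold=2 (running total=2) -> [3 11 5]
Step 2: sold=2 (running total=4) -> [3 12 5]
Step 3: sold=2 (running total=6) -> [3 13 5]
Step 4: sold=2 (running total=8) -> [3 14 5]
Step 5: sold=2 (running total=10) -> [3 15 5]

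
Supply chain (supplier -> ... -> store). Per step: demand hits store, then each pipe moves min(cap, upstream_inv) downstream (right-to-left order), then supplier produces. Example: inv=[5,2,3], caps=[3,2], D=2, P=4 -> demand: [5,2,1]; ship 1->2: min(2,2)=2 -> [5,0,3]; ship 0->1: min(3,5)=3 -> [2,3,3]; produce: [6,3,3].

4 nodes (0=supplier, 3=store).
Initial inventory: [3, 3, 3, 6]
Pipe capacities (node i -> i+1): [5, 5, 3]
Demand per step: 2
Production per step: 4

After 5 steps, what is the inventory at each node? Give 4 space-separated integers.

Step 1: demand=2,sold=2 ship[2->3]=3 ship[1->2]=3 ship[0->1]=3 prod=4 -> inv=[4 3 3 7]
Step 2: demand=2,sold=2 ship[2->3]=3 ship[1->2]=3 ship[0->1]=4 prod=4 -> inv=[4 4 3 8]
Step 3: demand=2,sold=2 ship[2->3]=3 ship[1->2]=4 ship[0->1]=4 prod=4 -> inv=[4 4 4 9]
Step 4: demand=2,sold=2 ship[2->3]=3 ship[1->2]=4 ship[0->1]=4 prod=4 -> inv=[4 4 5 10]
Step 5: demand=2,sold=2 ship[2->3]=3 ship[1->2]=4 ship[0->1]=4 prod=4 -> inv=[4 4 6 11]

4 4 6 11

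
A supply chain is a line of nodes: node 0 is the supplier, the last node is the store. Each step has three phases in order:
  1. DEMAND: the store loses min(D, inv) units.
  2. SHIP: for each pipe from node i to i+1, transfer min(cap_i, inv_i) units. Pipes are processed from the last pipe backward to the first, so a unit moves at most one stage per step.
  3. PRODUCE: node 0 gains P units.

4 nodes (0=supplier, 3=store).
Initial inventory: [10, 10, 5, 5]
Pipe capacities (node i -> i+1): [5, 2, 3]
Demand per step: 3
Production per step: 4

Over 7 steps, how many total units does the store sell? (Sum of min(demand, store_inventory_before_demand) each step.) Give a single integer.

Answer: 20

Derivation:
Step 1: sold=3 (running total=3) -> [9 13 4 5]
Step 2: sold=3 (running total=6) -> [8 16 3 5]
Step 3: sold=3 (running total=9) -> [7 19 2 5]
Step 4: sold=3 (running total=12) -> [6 22 2 4]
Step 5: sold=3 (running total=15) -> [5 25 2 3]
Step 6: sold=3 (running total=18) -> [4 28 2 2]
Step 7: sold=2 (running total=20) -> [4 30 2 2]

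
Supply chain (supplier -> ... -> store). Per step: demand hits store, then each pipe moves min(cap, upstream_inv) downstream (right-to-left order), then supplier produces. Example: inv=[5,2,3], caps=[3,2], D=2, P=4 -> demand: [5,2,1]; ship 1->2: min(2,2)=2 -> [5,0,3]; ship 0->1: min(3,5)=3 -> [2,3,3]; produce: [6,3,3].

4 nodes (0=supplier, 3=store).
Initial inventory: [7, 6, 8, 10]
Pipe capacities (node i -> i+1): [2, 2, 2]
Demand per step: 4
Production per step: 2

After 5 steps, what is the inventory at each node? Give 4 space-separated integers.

Step 1: demand=4,sold=4 ship[2->3]=2 ship[1->2]=2 ship[0->1]=2 prod=2 -> inv=[7 6 8 8]
Step 2: demand=4,sold=4 ship[2->3]=2 ship[1->2]=2 ship[0->1]=2 prod=2 -> inv=[7 6 8 6]
Step 3: demand=4,sold=4 ship[2->3]=2 ship[1->2]=2 ship[0->1]=2 prod=2 -> inv=[7 6 8 4]
Step 4: demand=4,sold=4 ship[2->3]=2 ship[1->2]=2 ship[0->1]=2 prod=2 -> inv=[7 6 8 2]
Step 5: demand=4,sold=2 ship[2->3]=2 ship[1->2]=2 ship[0->1]=2 prod=2 -> inv=[7 6 8 2]

7 6 8 2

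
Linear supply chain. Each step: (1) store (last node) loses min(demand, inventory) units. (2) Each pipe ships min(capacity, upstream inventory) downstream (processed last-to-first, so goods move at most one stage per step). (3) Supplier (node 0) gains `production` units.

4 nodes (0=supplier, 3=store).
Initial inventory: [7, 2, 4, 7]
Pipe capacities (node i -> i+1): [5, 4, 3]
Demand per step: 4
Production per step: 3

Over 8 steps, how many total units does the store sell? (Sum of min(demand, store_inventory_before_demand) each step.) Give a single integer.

Step 1: sold=4 (running total=4) -> [5 5 3 6]
Step 2: sold=4 (running total=8) -> [3 6 4 5]
Step 3: sold=4 (running total=12) -> [3 5 5 4]
Step 4: sold=4 (running total=16) -> [3 4 6 3]
Step 5: sold=3 (running total=19) -> [3 3 7 3]
Step 6: sold=3 (running total=22) -> [3 3 7 3]
Step 7: sold=3 (running total=25) -> [3 3 7 3]
Step 8: sold=3 (running total=28) -> [3 3 7 3]

Answer: 28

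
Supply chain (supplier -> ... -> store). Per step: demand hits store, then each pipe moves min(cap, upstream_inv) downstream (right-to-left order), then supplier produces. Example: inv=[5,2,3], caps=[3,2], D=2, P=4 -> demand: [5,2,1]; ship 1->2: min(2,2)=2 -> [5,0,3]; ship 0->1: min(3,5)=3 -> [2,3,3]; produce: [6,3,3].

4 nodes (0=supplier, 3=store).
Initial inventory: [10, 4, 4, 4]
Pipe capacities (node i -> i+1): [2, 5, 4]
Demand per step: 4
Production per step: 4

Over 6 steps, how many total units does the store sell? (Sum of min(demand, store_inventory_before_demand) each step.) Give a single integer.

Answer: 18

Derivation:
Step 1: sold=4 (running total=4) -> [12 2 4 4]
Step 2: sold=4 (running total=8) -> [14 2 2 4]
Step 3: sold=4 (running total=12) -> [16 2 2 2]
Step 4: sold=2 (running total=14) -> [18 2 2 2]
Step 5: sold=2 (running total=16) -> [20 2 2 2]
Step 6: sold=2 (running total=18) -> [22 2 2 2]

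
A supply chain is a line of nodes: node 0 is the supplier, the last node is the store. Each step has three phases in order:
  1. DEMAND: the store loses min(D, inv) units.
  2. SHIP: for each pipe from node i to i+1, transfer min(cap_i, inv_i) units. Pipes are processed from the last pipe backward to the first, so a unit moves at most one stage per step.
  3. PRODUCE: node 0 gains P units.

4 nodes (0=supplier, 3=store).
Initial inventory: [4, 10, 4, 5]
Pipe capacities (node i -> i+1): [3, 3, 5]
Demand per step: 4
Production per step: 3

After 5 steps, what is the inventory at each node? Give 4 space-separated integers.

Step 1: demand=4,sold=4 ship[2->3]=4 ship[1->2]=3 ship[0->1]=3 prod=3 -> inv=[4 10 3 5]
Step 2: demand=4,sold=4 ship[2->3]=3 ship[1->2]=3 ship[0->1]=3 prod=3 -> inv=[4 10 3 4]
Step 3: demand=4,sold=4 ship[2->3]=3 ship[1->2]=3 ship[0->1]=3 prod=3 -> inv=[4 10 3 3]
Step 4: demand=4,sold=3 ship[2->3]=3 ship[1->2]=3 ship[0->1]=3 prod=3 -> inv=[4 10 3 3]
Step 5: demand=4,sold=3 ship[2->3]=3 ship[1->2]=3 ship[0->1]=3 prod=3 -> inv=[4 10 3 3]

4 10 3 3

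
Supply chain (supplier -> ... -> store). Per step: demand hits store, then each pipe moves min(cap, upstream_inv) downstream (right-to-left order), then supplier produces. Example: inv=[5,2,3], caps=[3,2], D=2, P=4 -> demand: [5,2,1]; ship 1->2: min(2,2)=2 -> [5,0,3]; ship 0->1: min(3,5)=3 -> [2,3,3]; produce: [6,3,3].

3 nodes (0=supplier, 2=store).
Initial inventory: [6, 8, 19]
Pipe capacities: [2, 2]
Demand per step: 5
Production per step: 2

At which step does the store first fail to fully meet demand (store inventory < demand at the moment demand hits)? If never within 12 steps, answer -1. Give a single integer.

Step 1: demand=5,sold=5 ship[1->2]=2 ship[0->1]=2 prod=2 -> [6 8 16]
Step 2: demand=5,sold=5 ship[1->2]=2 ship[0->1]=2 prod=2 -> [6 8 13]
Step 3: demand=5,sold=5 ship[1->2]=2 ship[0->1]=2 prod=2 -> [6 8 10]
Step 4: demand=5,sold=5 ship[1->2]=2 ship[0->1]=2 prod=2 -> [6 8 7]
Step 5: demand=5,sold=5 ship[1->2]=2 ship[0->1]=2 prod=2 -> [6 8 4]
Step 6: demand=5,sold=4 ship[1->2]=2 ship[0->1]=2 prod=2 -> [6 8 2]
Step 7: demand=5,sold=2 ship[1->2]=2 ship[0->1]=2 prod=2 -> [6 8 2]
Step 8: demand=5,sold=2 ship[1->2]=2 ship[0->1]=2 prod=2 -> [6 8 2]
Step 9: demand=5,sold=2 ship[1->2]=2 ship[0->1]=2 prod=2 -> [6 8 2]
Step 10: demand=5,sold=2 ship[1->2]=2 ship[0->1]=2 prod=2 -> [6 8 2]
Step 11: demand=5,sold=2 ship[1->2]=2 ship[0->1]=2 prod=2 -> [6 8 2]
Step 12: demand=5,sold=2 ship[1->2]=2 ship[0->1]=2 prod=2 -> [6 8 2]
First stockout at step 6

6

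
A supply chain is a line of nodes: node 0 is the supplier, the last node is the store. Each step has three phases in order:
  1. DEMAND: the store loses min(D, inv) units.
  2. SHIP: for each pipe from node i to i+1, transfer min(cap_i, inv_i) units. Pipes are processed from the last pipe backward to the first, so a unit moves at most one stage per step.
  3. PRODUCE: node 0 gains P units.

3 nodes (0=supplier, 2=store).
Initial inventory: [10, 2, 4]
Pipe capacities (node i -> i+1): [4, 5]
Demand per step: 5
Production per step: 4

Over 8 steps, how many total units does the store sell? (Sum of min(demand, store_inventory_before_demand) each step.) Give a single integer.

Step 1: sold=4 (running total=4) -> [10 4 2]
Step 2: sold=2 (running total=6) -> [10 4 4]
Step 3: sold=4 (running total=10) -> [10 4 4]
Step 4: sold=4 (running total=14) -> [10 4 4]
Step 5: sold=4 (running total=18) -> [10 4 4]
Step 6: sold=4 (running total=22) -> [10 4 4]
Step 7: sold=4 (running total=26) -> [10 4 4]
Step 8: sold=4 (running total=30) -> [10 4 4]

Answer: 30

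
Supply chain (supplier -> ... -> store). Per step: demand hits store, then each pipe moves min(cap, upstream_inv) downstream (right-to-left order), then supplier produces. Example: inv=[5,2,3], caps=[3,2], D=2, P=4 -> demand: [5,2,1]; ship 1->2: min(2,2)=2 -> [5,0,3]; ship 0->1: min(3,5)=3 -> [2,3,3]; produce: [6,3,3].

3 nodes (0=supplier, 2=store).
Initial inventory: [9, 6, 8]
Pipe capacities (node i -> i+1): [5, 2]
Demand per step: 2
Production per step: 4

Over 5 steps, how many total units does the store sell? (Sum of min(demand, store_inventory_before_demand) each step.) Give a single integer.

Answer: 10

Derivation:
Step 1: sold=2 (running total=2) -> [8 9 8]
Step 2: sold=2 (running total=4) -> [7 12 8]
Step 3: sold=2 (running total=6) -> [6 15 8]
Step 4: sold=2 (running total=8) -> [5 18 8]
Step 5: sold=2 (running total=10) -> [4 21 8]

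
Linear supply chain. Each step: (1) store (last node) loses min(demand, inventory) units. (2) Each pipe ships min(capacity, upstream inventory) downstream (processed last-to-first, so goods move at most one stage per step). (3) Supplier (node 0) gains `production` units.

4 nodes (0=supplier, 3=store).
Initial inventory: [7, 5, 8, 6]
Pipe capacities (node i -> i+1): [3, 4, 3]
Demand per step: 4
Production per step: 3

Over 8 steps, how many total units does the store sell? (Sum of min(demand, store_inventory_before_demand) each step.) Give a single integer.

Step 1: sold=4 (running total=4) -> [7 4 9 5]
Step 2: sold=4 (running total=8) -> [7 3 10 4]
Step 3: sold=4 (running total=12) -> [7 3 10 3]
Step 4: sold=3 (running total=15) -> [7 3 10 3]
Step 5: sold=3 (running total=18) -> [7 3 10 3]
Step 6: sold=3 (running total=21) -> [7 3 10 3]
Step 7: sold=3 (running total=24) -> [7 3 10 3]
Step 8: sold=3 (running total=27) -> [7 3 10 3]

Answer: 27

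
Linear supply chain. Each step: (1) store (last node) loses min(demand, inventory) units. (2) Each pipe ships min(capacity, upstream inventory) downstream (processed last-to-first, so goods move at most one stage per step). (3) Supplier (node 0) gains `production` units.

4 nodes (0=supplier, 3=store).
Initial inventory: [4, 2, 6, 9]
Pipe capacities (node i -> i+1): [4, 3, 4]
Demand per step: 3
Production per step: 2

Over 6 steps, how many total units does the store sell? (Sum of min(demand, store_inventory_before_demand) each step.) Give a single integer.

Step 1: sold=3 (running total=3) -> [2 4 4 10]
Step 2: sold=3 (running total=6) -> [2 3 3 11]
Step 3: sold=3 (running total=9) -> [2 2 3 11]
Step 4: sold=3 (running total=12) -> [2 2 2 11]
Step 5: sold=3 (running total=15) -> [2 2 2 10]
Step 6: sold=3 (running total=18) -> [2 2 2 9]

Answer: 18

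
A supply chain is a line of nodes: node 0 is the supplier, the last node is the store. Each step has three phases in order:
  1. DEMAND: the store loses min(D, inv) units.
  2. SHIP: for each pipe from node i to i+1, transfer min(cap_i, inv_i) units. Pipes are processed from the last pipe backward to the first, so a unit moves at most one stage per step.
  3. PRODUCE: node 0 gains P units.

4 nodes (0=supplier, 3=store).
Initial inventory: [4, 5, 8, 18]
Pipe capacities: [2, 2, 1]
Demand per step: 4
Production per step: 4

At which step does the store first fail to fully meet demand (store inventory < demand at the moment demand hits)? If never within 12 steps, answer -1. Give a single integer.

Step 1: demand=4,sold=4 ship[2->3]=1 ship[1->2]=2 ship[0->1]=2 prod=4 -> [6 5 9 15]
Step 2: demand=4,sold=4 ship[2->3]=1 ship[1->2]=2 ship[0->1]=2 prod=4 -> [8 5 10 12]
Step 3: demand=4,sold=4 ship[2->3]=1 ship[1->2]=2 ship[0->1]=2 prod=4 -> [10 5 11 9]
Step 4: demand=4,sold=4 ship[2->3]=1 ship[1->2]=2 ship[0->1]=2 prod=4 -> [12 5 12 6]
Step 5: demand=4,sold=4 ship[2->3]=1 ship[1->2]=2 ship[0->1]=2 prod=4 -> [14 5 13 3]
Step 6: demand=4,sold=3 ship[2->3]=1 ship[1->2]=2 ship[0->1]=2 prod=4 -> [16 5 14 1]
Step 7: demand=4,sold=1 ship[2->3]=1 ship[1->2]=2 ship[0->1]=2 prod=4 -> [18 5 15 1]
Step 8: demand=4,sold=1 ship[2->3]=1 ship[1->2]=2 ship[0->1]=2 prod=4 -> [20 5 16 1]
Step 9: demand=4,sold=1 ship[2->3]=1 ship[1->2]=2 ship[0->1]=2 prod=4 -> [22 5 17 1]
Step 10: demand=4,sold=1 ship[2->3]=1 ship[1->2]=2 ship[0->1]=2 prod=4 -> [24 5 18 1]
Step 11: demand=4,sold=1 ship[2->3]=1 ship[1->2]=2 ship[0->1]=2 prod=4 -> [26 5 19 1]
Step 12: demand=4,sold=1 ship[2->3]=1 ship[1->2]=2 ship[0->1]=2 prod=4 -> [28 5 20 1]
First stockout at step 6

6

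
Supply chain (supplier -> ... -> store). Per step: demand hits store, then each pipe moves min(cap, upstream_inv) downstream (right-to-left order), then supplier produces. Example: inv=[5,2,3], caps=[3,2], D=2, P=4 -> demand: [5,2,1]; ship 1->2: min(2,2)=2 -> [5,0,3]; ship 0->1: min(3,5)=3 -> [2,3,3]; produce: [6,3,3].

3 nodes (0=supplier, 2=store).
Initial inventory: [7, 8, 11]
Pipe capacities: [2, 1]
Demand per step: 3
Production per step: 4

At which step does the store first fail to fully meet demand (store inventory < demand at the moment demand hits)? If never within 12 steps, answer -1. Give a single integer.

Step 1: demand=3,sold=3 ship[1->2]=1 ship[0->1]=2 prod=4 -> [9 9 9]
Step 2: demand=3,sold=3 ship[1->2]=1 ship[0->1]=2 prod=4 -> [11 10 7]
Step 3: demand=3,sold=3 ship[1->2]=1 ship[0->1]=2 prod=4 -> [13 11 5]
Step 4: demand=3,sold=3 ship[1->2]=1 ship[0->1]=2 prod=4 -> [15 12 3]
Step 5: demand=3,sold=3 ship[1->2]=1 ship[0->1]=2 prod=4 -> [17 13 1]
Step 6: demand=3,sold=1 ship[1->2]=1 ship[0->1]=2 prod=4 -> [19 14 1]
Step 7: demand=3,sold=1 ship[1->2]=1 ship[0->1]=2 prod=4 -> [21 15 1]
Step 8: demand=3,sold=1 ship[1->2]=1 ship[0->1]=2 prod=4 -> [23 16 1]
Step 9: demand=3,sold=1 ship[1->2]=1 ship[0->1]=2 prod=4 -> [25 17 1]
Step 10: demand=3,sold=1 ship[1->2]=1 ship[0->1]=2 prod=4 -> [27 18 1]
Step 11: demand=3,sold=1 ship[1->2]=1 ship[0->1]=2 prod=4 -> [29 19 1]
Step 12: demand=3,sold=1 ship[1->2]=1 ship[0->1]=2 prod=4 -> [31 20 1]
First stockout at step 6

6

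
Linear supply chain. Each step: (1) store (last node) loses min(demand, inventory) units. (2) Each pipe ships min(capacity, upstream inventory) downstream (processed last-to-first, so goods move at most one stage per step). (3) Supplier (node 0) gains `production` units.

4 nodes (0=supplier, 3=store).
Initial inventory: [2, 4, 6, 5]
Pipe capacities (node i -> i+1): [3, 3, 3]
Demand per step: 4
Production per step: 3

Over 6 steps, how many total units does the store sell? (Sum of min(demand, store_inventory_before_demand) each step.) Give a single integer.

Answer: 20

Derivation:
Step 1: sold=4 (running total=4) -> [3 3 6 4]
Step 2: sold=4 (running total=8) -> [3 3 6 3]
Step 3: sold=3 (running total=11) -> [3 3 6 3]
Step 4: sold=3 (running total=14) -> [3 3 6 3]
Step 5: sold=3 (running total=17) -> [3 3 6 3]
Step 6: sold=3 (running total=20) -> [3 3 6 3]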